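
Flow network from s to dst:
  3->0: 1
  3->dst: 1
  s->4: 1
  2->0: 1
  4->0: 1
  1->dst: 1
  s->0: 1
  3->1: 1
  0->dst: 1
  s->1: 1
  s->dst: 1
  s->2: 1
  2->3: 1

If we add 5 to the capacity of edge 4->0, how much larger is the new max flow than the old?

0

Original max flow = 4.
Edge 4->0 does not cross the min cut (source side {0, 4, s}), so extra capacity there cannot help.
New max flow = 4. Increase = 0.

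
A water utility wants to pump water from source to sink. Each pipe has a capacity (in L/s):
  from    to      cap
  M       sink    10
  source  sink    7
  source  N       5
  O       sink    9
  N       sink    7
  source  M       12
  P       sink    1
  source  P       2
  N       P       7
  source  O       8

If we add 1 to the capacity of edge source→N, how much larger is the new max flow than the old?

Original max flow = 31.
After raising cap(source→N), augmenting paths through that edge carry 1 more unit.
New max flow = 32. Increase = 1.

1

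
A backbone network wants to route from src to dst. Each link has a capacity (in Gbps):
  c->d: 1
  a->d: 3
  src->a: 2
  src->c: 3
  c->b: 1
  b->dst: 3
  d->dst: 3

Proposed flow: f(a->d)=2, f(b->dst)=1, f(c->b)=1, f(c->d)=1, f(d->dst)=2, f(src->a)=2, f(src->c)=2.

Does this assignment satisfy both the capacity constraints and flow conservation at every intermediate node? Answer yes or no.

Conservation fails at d: inflow 3 ≠ outflow 2.

No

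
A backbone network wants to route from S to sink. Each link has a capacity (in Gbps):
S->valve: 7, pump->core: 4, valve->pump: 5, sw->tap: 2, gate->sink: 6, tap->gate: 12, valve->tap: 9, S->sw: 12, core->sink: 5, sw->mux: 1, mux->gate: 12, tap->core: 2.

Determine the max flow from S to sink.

10

Augment S->valve->pump->core->sink: bottleneck 4. Total 4.
Augment S->valve->tap->core->sink: bottleneck 1. Total 5.
Augment S->valve->tap->gate->sink: bottleneck 2. Total 7.
Augment S->sw->tap->gate->sink: bottleneck 2. Total 9.
Augment S->sw->mux->gate->sink: bottleneck 1. Total 10.
No augmenting path remains in the residual graph.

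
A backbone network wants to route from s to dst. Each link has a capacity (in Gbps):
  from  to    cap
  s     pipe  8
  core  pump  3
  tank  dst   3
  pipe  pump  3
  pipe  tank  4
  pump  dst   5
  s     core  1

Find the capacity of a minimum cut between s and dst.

7

Max flow = 7 (via 3 augmenting paths).
In the residual at optimum, the set reachable from s is {pipe, s, tank}.
Cut edges: s→core (cap 1), pipe→pump (cap 3), tank→dst (cap 3). Sum = 7.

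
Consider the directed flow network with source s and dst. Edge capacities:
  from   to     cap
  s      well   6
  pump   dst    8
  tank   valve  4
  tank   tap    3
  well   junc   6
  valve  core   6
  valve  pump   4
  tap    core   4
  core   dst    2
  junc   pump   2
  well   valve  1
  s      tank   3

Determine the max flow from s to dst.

6

Augment s→tank→tap→core→dst: bottleneck 2. Total 2.
Augment s→tank→valve→pump→dst: bottleneck 1. Total 3.
Augment s→well→valve→pump→dst: bottleneck 1. Total 4.
Augment s→well→junc→pump→dst: bottleneck 2. Total 6.
No augmenting path remains in the residual graph.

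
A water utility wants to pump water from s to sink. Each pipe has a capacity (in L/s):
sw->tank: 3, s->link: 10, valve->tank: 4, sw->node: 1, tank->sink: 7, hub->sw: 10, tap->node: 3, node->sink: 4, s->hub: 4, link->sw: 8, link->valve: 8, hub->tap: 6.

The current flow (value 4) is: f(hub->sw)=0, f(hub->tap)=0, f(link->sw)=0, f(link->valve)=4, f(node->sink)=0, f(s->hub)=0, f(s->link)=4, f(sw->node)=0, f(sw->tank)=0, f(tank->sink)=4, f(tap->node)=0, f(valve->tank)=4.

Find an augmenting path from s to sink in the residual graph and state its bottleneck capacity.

s->link->sw->tank->sink, bottleneck 3

Residual along s->link->sw->tank->sink: s->link: 6, link->sw: 8, sw->tank: 3, tank->sink: 3.
Bottleneck = min = 3.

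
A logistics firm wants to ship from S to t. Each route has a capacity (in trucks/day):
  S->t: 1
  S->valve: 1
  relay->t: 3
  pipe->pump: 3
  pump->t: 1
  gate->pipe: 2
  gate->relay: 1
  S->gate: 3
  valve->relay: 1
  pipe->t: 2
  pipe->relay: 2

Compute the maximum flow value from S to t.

Augment S->t: bottleneck 1. Total 1.
Augment S->gate->pipe->t: bottleneck 2. Total 3.
Augment S->gate->relay->t: bottleneck 1. Total 4.
Augment S->valve->relay->t: bottleneck 1. Total 5.
No augmenting path remains in the residual graph.

5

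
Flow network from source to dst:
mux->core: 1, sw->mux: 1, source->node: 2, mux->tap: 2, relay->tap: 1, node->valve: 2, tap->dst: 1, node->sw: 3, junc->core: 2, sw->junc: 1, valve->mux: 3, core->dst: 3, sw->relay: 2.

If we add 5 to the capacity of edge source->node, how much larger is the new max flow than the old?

Original max flow = 2.
After raising cap(source->node), augmenting paths through that edge carry 1 more unit.
New max flow = 3. Increase = 1.

1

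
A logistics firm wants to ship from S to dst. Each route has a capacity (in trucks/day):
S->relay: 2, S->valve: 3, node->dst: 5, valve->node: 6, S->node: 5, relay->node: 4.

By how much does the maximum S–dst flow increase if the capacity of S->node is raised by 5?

Original max flow = 5.
Edge S->node does not cross the min cut (source side {S, node, relay, valve}), so extra capacity there cannot help.
New max flow = 5. Increase = 0.

0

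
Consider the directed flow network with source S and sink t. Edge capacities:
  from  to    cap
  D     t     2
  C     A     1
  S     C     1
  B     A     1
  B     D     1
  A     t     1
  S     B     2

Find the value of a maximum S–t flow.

Augment S→B→D→t: bottleneck 1. Total 1.
Augment S→B→A→t: bottleneck 1. Total 2.
No augmenting path remains in the residual graph.

2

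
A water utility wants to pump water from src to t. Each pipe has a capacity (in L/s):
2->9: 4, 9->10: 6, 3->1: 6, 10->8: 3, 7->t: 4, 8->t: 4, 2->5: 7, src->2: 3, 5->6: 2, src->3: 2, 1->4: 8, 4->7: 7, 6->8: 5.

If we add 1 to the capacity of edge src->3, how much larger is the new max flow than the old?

Original max flow = 5.
After raising cap(src->3), augmenting paths through that edge carry 1 more unit.
New max flow = 6. Increase = 1.

1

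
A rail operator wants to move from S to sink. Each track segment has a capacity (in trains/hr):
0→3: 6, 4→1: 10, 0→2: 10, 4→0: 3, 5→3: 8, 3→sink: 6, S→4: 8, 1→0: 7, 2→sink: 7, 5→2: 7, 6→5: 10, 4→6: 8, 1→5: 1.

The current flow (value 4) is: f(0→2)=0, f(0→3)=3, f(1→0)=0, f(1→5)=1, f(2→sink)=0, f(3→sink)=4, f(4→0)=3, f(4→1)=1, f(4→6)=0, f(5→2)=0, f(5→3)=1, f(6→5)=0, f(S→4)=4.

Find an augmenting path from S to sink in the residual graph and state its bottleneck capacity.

Residual along S→4→1→0→3→sink: S→4: 4, 4→1: 9, 1→0: 7, 0→3: 3, 3→sink: 2.
Bottleneck = min = 2.

S→4→1→0→3→sink, bottleneck 2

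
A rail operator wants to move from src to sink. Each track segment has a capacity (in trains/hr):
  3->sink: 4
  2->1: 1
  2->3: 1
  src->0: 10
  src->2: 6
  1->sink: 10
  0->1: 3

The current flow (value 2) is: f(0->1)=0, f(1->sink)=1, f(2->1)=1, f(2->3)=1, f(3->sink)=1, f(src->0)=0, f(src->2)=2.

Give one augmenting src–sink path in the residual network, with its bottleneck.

src->0->1->sink, bottleneck 3

Residual along src->0->1->sink: src->0: 10, 0->1: 3, 1->sink: 9.
Bottleneck = min = 3.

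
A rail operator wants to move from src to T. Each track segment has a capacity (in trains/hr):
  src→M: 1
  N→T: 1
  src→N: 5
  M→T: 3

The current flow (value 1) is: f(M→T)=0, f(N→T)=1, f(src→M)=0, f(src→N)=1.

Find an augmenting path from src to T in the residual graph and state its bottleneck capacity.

Residual along src→M→T: src→M: 1, M→T: 3.
Bottleneck = min = 1.

src→M→T, bottleneck 1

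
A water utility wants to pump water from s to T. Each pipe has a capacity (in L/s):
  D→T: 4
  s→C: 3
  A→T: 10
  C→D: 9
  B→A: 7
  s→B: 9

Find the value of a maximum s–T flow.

10

Augment s→C→D→T: bottleneck 3. Total 3.
Augment s→B→A→T: bottleneck 7. Total 10.
No augmenting path remains in the residual graph.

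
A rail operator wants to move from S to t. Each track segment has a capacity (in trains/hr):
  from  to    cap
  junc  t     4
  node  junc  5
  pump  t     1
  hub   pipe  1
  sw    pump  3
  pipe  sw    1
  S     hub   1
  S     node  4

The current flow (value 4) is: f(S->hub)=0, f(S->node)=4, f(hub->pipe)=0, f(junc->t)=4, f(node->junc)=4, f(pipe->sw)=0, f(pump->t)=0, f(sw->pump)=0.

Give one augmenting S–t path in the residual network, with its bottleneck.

S->hub->pipe->sw->pump->t, bottleneck 1

Residual along S->hub->pipe->sw->pump->t: S->hub: 1, hub->pipe: 1, pipe->sw: 1, sw->pump: 3, pump->t: 1.
Bottleneck = min = 1.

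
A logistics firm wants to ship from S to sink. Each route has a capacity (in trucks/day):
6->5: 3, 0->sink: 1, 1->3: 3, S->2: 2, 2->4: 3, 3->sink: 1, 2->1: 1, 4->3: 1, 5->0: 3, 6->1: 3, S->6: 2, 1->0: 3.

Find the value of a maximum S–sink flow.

Augment S->6->5->0->sink: bottleneck 1. Total 1.
Augment S->6->1->3->sink: bottleneck 1. Total 2.
No augmenting path remains in the residual graph.

2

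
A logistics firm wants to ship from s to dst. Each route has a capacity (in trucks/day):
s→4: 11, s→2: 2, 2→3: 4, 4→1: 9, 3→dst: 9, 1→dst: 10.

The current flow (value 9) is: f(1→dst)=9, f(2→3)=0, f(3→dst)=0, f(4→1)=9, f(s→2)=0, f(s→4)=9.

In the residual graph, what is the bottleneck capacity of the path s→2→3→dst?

2

Residual capacities along the path: s→2: 2, 2→3: 4, 3→dst: 9.
Minimum is 2.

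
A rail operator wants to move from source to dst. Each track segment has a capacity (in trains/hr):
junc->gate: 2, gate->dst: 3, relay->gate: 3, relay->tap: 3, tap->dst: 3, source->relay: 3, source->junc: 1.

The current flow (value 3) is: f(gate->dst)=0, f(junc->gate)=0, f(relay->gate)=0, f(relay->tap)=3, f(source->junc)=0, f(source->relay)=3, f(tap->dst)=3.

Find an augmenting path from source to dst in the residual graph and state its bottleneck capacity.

source->junc->gate->dst, bottleneck 1

Residual along source->junc->gate->dst: source->junc: 1, junc->gate: 2, gate->dst: 3.
Bottleneck = min = 1.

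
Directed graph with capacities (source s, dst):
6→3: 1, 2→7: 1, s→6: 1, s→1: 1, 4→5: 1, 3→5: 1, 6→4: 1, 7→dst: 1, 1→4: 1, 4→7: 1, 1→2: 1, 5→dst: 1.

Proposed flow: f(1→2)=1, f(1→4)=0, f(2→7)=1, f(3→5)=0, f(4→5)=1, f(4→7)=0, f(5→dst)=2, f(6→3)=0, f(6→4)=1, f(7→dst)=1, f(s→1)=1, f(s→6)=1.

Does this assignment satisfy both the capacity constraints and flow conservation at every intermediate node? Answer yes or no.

Capacity violated on 5→dst: flow 2 > capacity 1.

No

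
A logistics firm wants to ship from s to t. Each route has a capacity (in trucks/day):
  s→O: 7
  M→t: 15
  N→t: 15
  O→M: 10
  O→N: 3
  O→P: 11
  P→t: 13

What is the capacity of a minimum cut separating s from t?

7

Max flow = 7 (via 1 augmenting path).
In the residual at optimum, the set reachable from s is {s}.
Cut edges: s→O (cap 7). Sum = 7.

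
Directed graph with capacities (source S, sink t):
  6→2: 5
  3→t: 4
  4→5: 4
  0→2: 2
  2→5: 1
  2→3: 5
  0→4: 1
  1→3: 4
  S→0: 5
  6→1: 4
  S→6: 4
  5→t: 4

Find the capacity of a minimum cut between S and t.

Max flow = 6 (via 3 augmenting paths).
In the residual at optimum, the set reachable from S is {0, 1, 2, 3, 6, S}.
Cut edges: 0→4 (cap 1), 2→5 (cap 1), 3→t (cap 4). Sum = 6.

6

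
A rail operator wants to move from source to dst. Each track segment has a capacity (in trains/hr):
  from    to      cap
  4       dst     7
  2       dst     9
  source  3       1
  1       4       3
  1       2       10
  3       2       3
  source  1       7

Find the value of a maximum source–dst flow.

Augment source→3→2→dst: bottleneck 1. Total 1.
Augment source→1→2→dst: bottleneck 7. Total 8.
No augmenting path remains in the residual graph.

8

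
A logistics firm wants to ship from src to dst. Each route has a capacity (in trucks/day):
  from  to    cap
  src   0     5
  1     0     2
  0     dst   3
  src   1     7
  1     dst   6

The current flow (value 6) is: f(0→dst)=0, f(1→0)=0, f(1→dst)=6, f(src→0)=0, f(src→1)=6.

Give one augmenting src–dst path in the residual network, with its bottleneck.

Residual along src→0→dst: src→0: 5, 0→dst: 3.
Bottleneck = min = 3.

src→0→dst, bottleneck 3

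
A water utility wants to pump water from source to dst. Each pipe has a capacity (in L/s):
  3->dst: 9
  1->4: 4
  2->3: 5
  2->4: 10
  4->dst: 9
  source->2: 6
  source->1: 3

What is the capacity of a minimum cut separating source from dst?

Max flow = 9 (via 3 augmenting paths).
In the residual at optimum, the set reachable from source is {source}.
Cut edges: source->2 (cap 6), source->1 (cap 3). Sum = 9.

9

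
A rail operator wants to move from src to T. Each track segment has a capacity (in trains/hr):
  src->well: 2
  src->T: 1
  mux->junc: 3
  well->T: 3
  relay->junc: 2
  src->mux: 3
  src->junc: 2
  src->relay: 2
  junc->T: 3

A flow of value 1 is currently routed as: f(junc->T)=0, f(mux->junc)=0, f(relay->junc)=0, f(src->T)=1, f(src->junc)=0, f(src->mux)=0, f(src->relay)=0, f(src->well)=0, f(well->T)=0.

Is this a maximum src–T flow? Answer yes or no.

Residual path src->junc->T has bottleneck 2 > 0.
Pushing 2 along it raises the flow to 3, so the given flow is not maximum.

No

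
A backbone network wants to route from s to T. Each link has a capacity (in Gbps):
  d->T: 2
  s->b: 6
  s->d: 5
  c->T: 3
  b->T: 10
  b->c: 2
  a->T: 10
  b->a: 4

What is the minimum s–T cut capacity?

8

Max flow = 8 (via 2 augmenting paths).
In the residual at optimum, the set reachable from s is {d, s}.
Cut edges: s->b (cap 6), d->T (cap 2). Sum = 8.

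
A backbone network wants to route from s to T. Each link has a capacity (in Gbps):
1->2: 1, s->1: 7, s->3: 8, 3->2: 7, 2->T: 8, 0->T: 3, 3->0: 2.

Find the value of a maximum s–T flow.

Augment s->3->0->T: bottleneck 2. Total 2.
Augment s->3->2->T: bottleneck 6. Total 8.
Augment s->1->2->T: bottleneck 1. Total 9.
No augmenting path remains in the residual graph.

9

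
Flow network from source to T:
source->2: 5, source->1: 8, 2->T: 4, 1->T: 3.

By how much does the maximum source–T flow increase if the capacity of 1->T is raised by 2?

2

Original max flow = 7.
After raising cap(1->T), augmenting paths through that edge carry 2 more units.
New max flow = 9. Increase = 2.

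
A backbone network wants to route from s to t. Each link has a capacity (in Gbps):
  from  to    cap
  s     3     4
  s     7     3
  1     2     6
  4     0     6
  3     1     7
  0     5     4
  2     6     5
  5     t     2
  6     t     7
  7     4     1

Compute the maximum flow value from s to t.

Augment s→7→4→0→5→t: bottleneck 1. Total 1.
Augment s→3→1→2→6→t: bottleneck 4. Total 5.
No augmenting path remains in the residual graph.

5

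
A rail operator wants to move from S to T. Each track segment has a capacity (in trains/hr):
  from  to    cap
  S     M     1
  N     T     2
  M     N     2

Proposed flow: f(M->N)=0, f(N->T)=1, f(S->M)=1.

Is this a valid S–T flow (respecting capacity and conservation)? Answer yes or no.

Conservation fails at M: inflow 1 ≠ outflow 0.

No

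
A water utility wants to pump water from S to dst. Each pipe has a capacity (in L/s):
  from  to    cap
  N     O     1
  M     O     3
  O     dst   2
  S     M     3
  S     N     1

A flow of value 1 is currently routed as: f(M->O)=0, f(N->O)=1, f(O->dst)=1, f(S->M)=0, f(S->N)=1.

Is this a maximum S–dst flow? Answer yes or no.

No

Residual path S->M->O->dst has bottleneck 1 > 0.
Pushing 1 along it raises the flow to 2, so the given flow is not maximum.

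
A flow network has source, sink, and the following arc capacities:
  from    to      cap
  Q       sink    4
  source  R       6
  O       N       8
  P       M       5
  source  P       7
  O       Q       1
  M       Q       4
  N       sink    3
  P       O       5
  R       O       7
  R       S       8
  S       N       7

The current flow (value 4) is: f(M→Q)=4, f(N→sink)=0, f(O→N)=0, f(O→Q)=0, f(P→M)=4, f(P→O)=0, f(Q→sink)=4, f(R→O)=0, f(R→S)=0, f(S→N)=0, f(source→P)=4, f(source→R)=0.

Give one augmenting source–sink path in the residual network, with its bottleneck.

Residual along source→P→O→N→sink: source→P: 3, P→O: 5, O→N: 8, N→sink: 3.
Bottleneck = min = 3.

source→P→O→N→sink, bottleneck 3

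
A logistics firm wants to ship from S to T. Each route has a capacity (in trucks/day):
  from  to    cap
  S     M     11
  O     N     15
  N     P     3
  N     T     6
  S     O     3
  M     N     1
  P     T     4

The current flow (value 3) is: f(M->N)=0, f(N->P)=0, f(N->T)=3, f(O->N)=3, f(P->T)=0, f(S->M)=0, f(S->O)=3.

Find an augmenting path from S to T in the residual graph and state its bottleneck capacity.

Residual along S->M->N->T: S->M: 11, M->N: 1, N->T: 3.
Bottleneck = min = 1.

S->M->N->T, bottleneck 1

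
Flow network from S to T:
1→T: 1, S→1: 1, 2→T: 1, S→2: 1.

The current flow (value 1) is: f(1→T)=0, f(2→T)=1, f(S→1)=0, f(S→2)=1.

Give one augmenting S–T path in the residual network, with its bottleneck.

Residual along S→1→T: S→1: 1, 1→T: 1.
Bottleneck = min = 1.

S→1→T, bottleneck 1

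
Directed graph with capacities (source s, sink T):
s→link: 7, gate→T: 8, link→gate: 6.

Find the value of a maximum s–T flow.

6

Augment s→link→gate→T: bottleneck 6. Total 6.
No augmenting path remains in the residual graph.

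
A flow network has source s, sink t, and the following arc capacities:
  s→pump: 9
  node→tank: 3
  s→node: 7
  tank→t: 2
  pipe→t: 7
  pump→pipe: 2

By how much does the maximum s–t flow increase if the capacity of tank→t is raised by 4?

1

Original max flow = 4.
After raising cap(tank→t), augmenting paths through that edge carry 1 more unit.
New max flow = 5. Increase = 1.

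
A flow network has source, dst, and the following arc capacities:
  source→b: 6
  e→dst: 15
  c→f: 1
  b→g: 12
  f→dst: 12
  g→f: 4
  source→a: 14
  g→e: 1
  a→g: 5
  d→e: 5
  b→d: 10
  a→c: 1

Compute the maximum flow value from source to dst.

11

Augment source→b→d→e→dst: bottleneck 5. Total 5.
Augment source→b→g→e→dst: bottleneck 1. Total 6.
Augment source→a→g→f→dst: bottleneck 4. Total 10.
Augment source→a→c→f→dst: bottleneck 1. Total 11.
No augmenting path remains in the residual graph.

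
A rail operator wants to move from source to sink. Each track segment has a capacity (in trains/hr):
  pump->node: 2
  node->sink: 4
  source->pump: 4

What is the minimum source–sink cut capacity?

2

Max flow = 2 (via 1 augmenting path).
In the residual at optimum, the set reachable from source is {pump, source}.
Cut edges: pump->node (cap 2). Sum = 2.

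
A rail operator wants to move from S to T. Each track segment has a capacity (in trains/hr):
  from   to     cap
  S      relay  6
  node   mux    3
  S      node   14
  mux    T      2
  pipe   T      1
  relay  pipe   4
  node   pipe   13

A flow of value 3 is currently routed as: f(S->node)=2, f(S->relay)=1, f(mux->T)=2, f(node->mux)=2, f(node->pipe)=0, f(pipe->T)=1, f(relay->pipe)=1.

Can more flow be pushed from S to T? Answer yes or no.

No

Residual reachable from S: {S, mux, node, pipe, relay}; T is not reachable.
Saturated cut: pipe->T, mux->T with total capacity 3 = current flow value. Flow is maximum.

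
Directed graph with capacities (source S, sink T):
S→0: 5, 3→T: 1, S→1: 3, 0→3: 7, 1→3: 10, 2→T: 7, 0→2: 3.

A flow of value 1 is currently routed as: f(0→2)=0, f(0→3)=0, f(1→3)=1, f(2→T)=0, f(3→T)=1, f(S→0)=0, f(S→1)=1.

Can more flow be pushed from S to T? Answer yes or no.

Residual path S→0→2→T has bottleneck 3 > 0.
Pushing 3 along it raises the flow to 4, so the given flow is not maximum.

Yes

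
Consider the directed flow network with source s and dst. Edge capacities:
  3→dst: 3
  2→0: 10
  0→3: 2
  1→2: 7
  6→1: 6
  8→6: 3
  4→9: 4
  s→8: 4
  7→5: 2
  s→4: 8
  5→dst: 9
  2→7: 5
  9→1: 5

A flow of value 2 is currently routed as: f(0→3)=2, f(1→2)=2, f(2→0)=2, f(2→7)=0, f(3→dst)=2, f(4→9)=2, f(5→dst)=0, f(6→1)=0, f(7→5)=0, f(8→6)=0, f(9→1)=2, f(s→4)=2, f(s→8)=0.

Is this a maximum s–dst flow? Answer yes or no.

No

Residual path s→4→9→1→2→7→5→dst has bottleneck 2 > 0.
Pushing 2 along it raises the flow to 4, so the given flow is not maximum.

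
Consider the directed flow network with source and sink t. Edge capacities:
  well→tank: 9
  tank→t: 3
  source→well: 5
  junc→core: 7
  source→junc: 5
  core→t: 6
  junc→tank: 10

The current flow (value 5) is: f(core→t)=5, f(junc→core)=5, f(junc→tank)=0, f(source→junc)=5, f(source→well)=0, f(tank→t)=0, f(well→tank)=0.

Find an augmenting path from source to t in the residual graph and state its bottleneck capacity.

source→well→tank→t, bottleneck 3

Residual along source→well→tank→t: source→well: 5, well→tank: 9, tank→t: 3.
Bottleneck = min = 3.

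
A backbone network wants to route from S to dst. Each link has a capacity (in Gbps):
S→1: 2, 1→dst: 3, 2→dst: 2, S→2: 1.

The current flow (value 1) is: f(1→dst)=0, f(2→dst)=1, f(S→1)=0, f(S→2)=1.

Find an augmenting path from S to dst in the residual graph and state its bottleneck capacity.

S→1→dst, bottleneck 2

Residual along S→1→dst: S→1: 2, 1→dst: 3.
Bottleneck = min = 2.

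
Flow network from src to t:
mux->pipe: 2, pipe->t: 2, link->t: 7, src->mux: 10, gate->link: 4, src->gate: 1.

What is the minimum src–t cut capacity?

Max flow = 3 (via 2 augmenting paths).
In the residual at optimum, the set reachable from src is {mux, src}.
Cut edges: mux->pipe (cap 2), src->gate (cap 1). Sum = 3.

3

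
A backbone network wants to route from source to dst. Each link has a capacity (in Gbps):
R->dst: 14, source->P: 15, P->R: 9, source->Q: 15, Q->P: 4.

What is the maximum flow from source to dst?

9

Augment source->P->R->dst: bottleneck 9. Total 9.
No augmenting path remains in the residual graph.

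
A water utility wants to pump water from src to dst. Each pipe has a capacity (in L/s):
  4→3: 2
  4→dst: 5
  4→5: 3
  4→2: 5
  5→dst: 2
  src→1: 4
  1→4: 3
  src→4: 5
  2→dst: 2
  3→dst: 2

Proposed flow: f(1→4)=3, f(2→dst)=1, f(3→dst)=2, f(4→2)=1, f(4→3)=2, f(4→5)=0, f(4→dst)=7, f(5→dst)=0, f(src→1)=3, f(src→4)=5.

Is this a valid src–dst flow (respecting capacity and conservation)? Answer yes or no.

No

Capacity violated on 4→dst: flow 7 > capacity 5.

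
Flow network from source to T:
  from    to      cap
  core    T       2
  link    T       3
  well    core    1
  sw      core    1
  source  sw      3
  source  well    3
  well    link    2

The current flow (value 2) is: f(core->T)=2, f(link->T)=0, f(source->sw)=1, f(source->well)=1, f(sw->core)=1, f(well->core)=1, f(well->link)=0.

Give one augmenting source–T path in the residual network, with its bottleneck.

source->well->link->T, bottleneck 2

Residual along source->well->link->T: source->well: 2, well->link: 2, link->T: 3.
Bottleneck = min = 2.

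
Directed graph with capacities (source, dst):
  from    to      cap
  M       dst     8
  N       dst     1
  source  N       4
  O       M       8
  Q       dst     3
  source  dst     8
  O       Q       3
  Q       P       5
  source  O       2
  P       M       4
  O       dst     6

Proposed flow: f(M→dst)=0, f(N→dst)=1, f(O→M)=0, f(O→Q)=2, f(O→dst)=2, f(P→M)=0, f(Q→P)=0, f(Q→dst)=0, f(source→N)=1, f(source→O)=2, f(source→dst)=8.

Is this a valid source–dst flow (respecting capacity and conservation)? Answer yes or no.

Conservation fails at O: inflow 2 ≠ outflow 4.

No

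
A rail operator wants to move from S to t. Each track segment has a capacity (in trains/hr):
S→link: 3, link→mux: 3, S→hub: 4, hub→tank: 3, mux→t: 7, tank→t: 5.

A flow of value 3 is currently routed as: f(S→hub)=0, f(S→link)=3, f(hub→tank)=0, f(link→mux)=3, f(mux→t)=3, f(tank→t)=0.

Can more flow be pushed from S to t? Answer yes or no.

Yes

Residual path S→hub→tank→t has bottleneck 3 > 0.
Pushing 3 along it raises the flow to 6, so the given flow is not maximum.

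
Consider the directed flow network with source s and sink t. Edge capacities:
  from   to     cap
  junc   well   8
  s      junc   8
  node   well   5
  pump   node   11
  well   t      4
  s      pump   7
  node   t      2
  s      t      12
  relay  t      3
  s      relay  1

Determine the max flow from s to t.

Augment s→t: bottleneck 12. Total 12.
Augment s→relay→t: bottleneck 1. Total 13.
Augment s→junc→well→t: bottleneck 4. Total 17.
Augment s→pump→node→t: bottleneck 2. Total 19.
No augmenting path remains in the residual graph.

19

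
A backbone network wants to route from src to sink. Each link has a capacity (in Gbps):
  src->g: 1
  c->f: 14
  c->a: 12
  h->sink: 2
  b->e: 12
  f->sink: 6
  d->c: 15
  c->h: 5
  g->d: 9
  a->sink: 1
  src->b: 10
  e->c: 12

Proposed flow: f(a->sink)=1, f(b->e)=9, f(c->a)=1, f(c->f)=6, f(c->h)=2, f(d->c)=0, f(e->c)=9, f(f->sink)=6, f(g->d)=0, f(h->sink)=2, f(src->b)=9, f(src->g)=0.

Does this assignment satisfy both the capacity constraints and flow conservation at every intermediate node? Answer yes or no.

Every edge has 0 ≤ f(e) ≤ cap(e).
At each intermediate node, inflow equals outflow.

Yes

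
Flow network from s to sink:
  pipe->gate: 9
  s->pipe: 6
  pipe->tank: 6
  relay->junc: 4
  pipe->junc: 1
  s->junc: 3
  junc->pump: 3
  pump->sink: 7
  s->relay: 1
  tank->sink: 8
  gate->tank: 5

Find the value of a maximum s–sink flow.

Augment s->pipe->tank->sink: bottleneck 6. Total 6.
Augment s->junc->pump->sink: bottleneck 3. Total 9.
No augmenting path remains in the residual graph.

9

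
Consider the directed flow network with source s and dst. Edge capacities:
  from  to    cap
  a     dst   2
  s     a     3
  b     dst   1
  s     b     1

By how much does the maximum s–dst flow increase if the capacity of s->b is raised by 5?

0

Original max flow = 3.
Even with extra capacity on s->b, another cut of capacity 3 remains binding.
New max flow = 3. Increase = 0.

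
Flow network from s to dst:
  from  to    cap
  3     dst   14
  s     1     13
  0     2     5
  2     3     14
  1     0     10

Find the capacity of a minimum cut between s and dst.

5

Max flow = 5 (via 1 augmenting path).
In the residual at optimum, the set reachable from s is {0, 1, s}.
Cut edges: 0→2 (cap 5). Sum = 5.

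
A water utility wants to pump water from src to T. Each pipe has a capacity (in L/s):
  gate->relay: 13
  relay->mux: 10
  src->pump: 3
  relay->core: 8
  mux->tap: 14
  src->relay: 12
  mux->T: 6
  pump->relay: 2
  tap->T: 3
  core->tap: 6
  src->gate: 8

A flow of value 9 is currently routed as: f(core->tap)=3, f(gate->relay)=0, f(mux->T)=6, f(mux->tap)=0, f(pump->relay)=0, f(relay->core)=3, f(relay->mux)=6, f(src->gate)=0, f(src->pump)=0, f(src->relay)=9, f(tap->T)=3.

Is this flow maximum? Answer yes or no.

Yes

Residual reachable from src: {core, gate, mux, pump, relay, src, tap}; T is not reachable.
Saturated cut: mux->T, tap->T with total capacity 9 = current flow value. Flow is maximum.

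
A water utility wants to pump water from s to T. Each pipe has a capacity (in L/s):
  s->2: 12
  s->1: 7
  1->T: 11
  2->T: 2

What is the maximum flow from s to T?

Augment s->2->T: bottleneck 2. Total 2.
Augment s->1->T: bottleneck 7. Total 9.
No augmenting path remains in the residual graph.

9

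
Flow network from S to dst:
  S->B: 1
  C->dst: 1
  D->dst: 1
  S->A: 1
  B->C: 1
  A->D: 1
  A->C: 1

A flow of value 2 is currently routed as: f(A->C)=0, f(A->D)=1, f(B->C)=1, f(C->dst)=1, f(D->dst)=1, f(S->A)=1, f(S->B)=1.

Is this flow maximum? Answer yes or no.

Yes

Residual reachable from S: {S}; dst is not reachable.
Saturated cut: S->A, S->B with total capacity 2 = current flow value. Flow is maximum.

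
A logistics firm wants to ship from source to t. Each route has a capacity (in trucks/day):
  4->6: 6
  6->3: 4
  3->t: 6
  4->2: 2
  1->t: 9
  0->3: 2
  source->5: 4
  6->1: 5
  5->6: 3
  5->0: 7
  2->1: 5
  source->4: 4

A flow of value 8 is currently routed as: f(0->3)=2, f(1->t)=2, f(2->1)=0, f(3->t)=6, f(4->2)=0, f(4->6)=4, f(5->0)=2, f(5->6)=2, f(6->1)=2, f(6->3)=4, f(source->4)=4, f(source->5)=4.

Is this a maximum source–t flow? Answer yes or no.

Yes

Residual reachable from source: {source}; t is not reachable.
Saturated cut: source->5, source->4 with total capacity 8 = current flow value. Flow is maximum.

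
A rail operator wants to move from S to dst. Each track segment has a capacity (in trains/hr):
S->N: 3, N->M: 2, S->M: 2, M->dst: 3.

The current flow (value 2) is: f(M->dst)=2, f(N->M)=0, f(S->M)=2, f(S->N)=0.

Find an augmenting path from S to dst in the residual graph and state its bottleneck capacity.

Residual along S->N->M->dst: S->N: 3, N->M: 2, M->dst: 1.
Bottleneck = min = 1.

S->N->M->dst, bottleneck 1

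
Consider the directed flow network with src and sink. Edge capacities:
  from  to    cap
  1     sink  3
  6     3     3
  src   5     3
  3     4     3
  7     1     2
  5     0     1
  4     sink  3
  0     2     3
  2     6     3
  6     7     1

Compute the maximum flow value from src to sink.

Augment src->5->0->2->6->3->4->sink: bottleneck 1. Total 1.
No augmenting path remains in the residual graph.

1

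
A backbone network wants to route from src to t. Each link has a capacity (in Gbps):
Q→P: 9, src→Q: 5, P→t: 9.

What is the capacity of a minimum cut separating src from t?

Max flow = 5 (via 1 augmenting path).
In the residual at optimum, the set reachable from src is {src}.
Cut edges: src→Q (cap 5). Sum = 5.

5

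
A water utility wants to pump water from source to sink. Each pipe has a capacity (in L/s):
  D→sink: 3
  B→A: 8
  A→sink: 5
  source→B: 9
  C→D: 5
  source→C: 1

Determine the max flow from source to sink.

6

Augment source→B→A→sink: bottleneck 5. Total 5.
Augment source→C→D→sink: bottleneck 1. Total 6.
No augmenting path remains in the residual graph.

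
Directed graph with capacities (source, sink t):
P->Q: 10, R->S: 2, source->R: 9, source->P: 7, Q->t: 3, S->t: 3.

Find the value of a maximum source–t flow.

5

Augment source->P->Q->t: bottleneck 3. Total 3.
Augment source->R->S->t: bottleneck 2. Total 5.
No augmenting path remains in the residual graph.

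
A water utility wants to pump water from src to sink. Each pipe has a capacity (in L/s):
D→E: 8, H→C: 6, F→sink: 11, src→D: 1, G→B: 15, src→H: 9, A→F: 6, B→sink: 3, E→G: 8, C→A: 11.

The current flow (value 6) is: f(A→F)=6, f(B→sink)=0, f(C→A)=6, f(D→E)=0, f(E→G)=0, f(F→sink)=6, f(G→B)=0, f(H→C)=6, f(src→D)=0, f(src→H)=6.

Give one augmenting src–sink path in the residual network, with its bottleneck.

src→D→E→G→B→sink, bottleneck 1

Residual along src→D→E→G→B→sink: src→D: 1, D→E: 8, E→G: 8, G→B: 15, B→sink: 3.
Bottleneck = min = 1.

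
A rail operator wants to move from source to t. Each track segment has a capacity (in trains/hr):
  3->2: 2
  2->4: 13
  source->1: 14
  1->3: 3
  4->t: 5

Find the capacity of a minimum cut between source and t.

2

Max flow = 2 (via 1 augmenting path).
In the residual at optimum, the set reachable from source is {1, 3, source}.
Cut edges: 3->2 (cap 2). Sum = 2.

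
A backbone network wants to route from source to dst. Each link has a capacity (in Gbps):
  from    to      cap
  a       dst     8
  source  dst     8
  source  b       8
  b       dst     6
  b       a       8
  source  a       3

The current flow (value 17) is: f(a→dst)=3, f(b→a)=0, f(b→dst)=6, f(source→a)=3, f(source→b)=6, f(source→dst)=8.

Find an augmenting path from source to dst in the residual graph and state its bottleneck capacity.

Residual along source→b→a→dst: source→b: 2, b→a: 8, a→dst: 5.
Bottleneck = min = 2.

source→b→a→dst, bottleneck 2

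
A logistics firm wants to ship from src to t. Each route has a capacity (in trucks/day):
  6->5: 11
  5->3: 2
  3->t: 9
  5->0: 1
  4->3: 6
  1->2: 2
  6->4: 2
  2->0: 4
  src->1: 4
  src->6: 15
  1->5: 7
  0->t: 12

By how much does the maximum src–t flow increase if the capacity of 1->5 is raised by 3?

0

Original max flow = 7.
Edge 1->5 does not cross the min cut (source side {1, 5, 6, src}), so extra capacity there cannot help.
New max flow = 7. Increase = 0.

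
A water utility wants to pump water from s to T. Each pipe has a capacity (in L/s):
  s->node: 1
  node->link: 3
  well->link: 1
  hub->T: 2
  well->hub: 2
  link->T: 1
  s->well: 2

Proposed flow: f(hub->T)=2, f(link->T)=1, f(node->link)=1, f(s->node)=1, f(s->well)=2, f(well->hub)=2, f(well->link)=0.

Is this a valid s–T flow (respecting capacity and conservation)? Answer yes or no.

Every edge has 0 ≤ f(e) ≤ cap(e).
At each intermediate node, inflow equals outflow.

Yes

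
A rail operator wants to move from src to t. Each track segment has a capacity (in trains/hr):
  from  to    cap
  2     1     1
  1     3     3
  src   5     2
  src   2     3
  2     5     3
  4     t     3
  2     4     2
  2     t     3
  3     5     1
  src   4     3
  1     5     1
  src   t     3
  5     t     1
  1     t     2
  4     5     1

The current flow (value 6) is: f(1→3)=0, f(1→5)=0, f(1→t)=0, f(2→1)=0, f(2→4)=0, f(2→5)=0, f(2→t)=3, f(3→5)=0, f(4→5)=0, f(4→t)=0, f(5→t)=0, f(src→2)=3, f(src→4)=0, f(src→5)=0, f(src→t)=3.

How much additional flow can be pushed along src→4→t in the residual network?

Residual capacities along the path: src→4: 3, 4→t: 3.
Minimum is 3.

3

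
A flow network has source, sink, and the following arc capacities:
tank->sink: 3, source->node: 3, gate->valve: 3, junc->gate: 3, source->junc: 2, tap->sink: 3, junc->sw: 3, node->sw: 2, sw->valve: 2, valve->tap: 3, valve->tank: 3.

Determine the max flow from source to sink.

Augment source->junc->gate->valve->tap->sink: bottleneck 2. Total 2.
Augment source->node->sw->valve->tap->sink: bottleneck 1. Total 3.
Augment source->node->sw->valve->tank->sink: bottleneck 1. Total 4.
No augmenting path remains in the residual graph.

4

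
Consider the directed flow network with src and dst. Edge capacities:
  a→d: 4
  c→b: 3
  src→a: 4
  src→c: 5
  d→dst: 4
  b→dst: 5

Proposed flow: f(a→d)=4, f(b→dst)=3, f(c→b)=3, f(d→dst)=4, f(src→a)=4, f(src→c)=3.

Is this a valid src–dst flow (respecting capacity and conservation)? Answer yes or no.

Every edge has 0 ≤ f(e) ≤ cap(e).
At each intermediate node, inflow equals outflow.

Yes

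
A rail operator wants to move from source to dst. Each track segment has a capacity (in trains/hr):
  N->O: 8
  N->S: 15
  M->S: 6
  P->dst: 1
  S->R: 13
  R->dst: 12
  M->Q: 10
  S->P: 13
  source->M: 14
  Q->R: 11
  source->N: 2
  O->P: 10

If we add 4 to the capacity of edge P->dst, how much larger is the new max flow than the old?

Original max flow = 13.
After raising cap(P->dst), augmenting paths through that edge carry 3 more units.
New max flow = 16. Increase = 3.

3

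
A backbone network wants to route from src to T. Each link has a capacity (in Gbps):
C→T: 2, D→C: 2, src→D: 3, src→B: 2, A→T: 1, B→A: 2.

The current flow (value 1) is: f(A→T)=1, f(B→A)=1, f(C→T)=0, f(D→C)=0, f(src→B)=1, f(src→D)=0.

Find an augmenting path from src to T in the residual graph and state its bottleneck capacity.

Residual along src→D→C→T: src→D: 3, D→C: 2, C→T: 2.
Bottleneck = min = 2.

src→D→C→T, bottleneck 2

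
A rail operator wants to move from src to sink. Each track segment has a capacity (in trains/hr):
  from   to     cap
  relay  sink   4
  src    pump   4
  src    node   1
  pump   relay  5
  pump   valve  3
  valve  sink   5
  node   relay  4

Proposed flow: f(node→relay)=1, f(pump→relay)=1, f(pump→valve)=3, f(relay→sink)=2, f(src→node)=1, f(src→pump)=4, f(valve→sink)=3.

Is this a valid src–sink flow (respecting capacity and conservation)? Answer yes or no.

Yes

Every edge has 0 ≤ f(e) ≤ cap(e).
At each intermediate node, inflow equals outflow.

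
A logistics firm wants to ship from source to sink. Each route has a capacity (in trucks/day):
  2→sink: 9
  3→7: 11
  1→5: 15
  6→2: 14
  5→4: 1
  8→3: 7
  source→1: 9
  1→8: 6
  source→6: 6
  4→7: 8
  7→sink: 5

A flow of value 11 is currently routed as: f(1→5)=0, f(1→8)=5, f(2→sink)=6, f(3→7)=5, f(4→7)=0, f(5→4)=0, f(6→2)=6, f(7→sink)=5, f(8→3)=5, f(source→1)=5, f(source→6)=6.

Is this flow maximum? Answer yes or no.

Residual reachable from source: {1, 3, 4, 5, 7, 8, source}; sink is not reachable.
Saturated cut: source→6, 7→sink with total capacity 11 = current flow value. Flow is maximum.

Yes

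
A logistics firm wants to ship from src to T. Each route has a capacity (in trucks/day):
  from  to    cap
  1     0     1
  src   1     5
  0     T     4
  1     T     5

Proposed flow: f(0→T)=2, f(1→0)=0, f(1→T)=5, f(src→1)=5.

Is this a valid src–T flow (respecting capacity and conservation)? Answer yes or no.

Conservation fails at 0: inflow 0 ≠ outflow 2.

No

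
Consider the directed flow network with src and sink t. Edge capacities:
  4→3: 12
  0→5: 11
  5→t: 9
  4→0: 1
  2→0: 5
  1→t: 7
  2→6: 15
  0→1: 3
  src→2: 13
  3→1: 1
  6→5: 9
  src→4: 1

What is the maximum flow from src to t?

Augment src→2→6→5→t: bottleneck 9. Total 9.
Augment src→2→0→1→t: bottleneck 3. Total 12.
Augment src→4→3→1→t: bottleneck 1. Total 13.
No augmenting path remains in the residual graph.

13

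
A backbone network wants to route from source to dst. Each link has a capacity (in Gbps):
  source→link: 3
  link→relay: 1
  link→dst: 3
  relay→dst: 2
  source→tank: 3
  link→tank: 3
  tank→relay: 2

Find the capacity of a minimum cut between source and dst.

Max flow = 5 (via 2 augmenting paths).
In the residual at optimum, the set reachable from source is {source, tank}.
Cut edges: source→link (cap 3), tank→relay (cap 2). Sum = 5.

5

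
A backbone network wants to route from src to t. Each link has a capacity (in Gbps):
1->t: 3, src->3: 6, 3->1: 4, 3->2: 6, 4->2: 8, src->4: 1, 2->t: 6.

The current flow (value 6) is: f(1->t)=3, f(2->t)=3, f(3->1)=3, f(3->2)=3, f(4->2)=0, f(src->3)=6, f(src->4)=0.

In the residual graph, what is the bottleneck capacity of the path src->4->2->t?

Residual capacities along the path: src->4: 1, 4->2: 8, 2->t: 3.
Minimum is 1.

1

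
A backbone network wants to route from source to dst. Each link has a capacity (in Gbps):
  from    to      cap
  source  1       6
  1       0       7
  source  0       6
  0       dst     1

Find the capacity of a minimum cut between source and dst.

Max flow = 1 (via 1 augmenting path).
In the residual at optimum, the set reachable from source is {0, 1, source}.
Cut edges: 0->dst (cap 1). Sum = 1.

1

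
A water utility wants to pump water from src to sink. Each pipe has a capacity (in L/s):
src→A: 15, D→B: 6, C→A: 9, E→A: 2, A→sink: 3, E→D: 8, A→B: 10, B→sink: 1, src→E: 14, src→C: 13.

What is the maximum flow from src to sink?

4

Augment src→A→sink: bottleneck 3. Total 3.
Augment src→A→B→sink: bottleneck 1. Total 4.
No augmenting path remains in the residual graph.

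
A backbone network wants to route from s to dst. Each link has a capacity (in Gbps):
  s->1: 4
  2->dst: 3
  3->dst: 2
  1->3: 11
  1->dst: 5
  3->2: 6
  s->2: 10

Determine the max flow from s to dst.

7

Augment s->1->dst: bottleneck 4. Total 4.
Augment s->2->dst: bottleneck 3. Total 7.
No augmenting path remains in the residual graph.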